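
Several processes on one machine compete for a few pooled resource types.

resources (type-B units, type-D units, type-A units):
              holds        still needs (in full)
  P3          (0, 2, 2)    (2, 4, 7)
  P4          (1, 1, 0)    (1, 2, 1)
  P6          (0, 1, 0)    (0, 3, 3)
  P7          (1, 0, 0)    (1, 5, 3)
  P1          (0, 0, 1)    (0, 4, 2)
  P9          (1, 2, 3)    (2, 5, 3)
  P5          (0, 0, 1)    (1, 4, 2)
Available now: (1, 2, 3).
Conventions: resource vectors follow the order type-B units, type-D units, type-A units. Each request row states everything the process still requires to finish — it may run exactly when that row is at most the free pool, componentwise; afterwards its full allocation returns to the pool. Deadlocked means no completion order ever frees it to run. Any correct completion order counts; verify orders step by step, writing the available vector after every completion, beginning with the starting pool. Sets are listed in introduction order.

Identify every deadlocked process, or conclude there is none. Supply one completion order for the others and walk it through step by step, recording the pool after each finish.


The deadlocked set is P3, P7 and P9.
Key observation: after P4, P6, P1, P5 the pool peaks at (2, 4, 5), and each blocked process is short somewhere: P3 on type-A units; P7 on type-D units; P9 on type-D units.
A valid finishing order for the others: P4, P6, P1, P5. Verifying each step:
  pool = (1, 2, 3)
  P4: need (1, 2, 1) fits (1, 2, 3); releases (1, 1, 0), pool now (2, 3, 3)
  P6: need (0, 3, 3) fits (2, 3, 3); releases (0, 1, 0), pool now (2, 4, 3)
  P1: need (0, 4, 2) fits (2, 4, 3); releases (0, 0, 1), pool now (2, 4, 4)
  P5: need (1, 4, 2) fits (2, 4, 4); releases (0, 0, 1), pool now (2, 4, 5)
None of the blocked processes ever fits:
  P3 still needs (2, 4, 7) but only (2, 4, 5) is free — short on type-A units
  P7 still needs (1, 5, 3) but only (2, 4, 5) is free — short on type-D units
  P9 still needs (2, 5, 3) but only (2, 4, 5) is free — short on type-D units


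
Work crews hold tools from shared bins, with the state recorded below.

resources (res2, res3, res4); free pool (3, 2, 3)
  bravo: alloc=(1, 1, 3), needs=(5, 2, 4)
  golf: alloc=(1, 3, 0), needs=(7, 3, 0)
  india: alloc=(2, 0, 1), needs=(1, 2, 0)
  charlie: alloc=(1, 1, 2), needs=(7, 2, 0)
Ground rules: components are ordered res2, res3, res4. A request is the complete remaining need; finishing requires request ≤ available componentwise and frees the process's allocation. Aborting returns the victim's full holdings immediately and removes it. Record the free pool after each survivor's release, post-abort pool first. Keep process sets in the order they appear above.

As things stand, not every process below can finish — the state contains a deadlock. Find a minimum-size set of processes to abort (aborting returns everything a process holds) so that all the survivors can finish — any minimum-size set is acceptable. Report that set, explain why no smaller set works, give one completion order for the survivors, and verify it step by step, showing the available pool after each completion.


Minimum abort set: golf.
Key observation: the deadlocked charlie becomes finishable only because golf released (1, 3, 0); it completes at step 3 below.
Why nothing smaller works: aborting no one leaves the state deadlocked as given.
One survivor order: india, bravo, charlie. Check, step by step (post-abort pool first):
  pool = (4, 5, 3)
  india: need (1, 2, 0) fits (4, 5, 3); releases (2, 0, 1), pool now (6, 5, 4)
  bravo: need (5, 2, 4) fits (6, 5, 4); releases (1, 1, 3), pool now (7, 6, 7)
  charlie: need (7, 2, 0) fits (7, 6, 7); releases (1, 1, 2), pool now (8, 7, 9)


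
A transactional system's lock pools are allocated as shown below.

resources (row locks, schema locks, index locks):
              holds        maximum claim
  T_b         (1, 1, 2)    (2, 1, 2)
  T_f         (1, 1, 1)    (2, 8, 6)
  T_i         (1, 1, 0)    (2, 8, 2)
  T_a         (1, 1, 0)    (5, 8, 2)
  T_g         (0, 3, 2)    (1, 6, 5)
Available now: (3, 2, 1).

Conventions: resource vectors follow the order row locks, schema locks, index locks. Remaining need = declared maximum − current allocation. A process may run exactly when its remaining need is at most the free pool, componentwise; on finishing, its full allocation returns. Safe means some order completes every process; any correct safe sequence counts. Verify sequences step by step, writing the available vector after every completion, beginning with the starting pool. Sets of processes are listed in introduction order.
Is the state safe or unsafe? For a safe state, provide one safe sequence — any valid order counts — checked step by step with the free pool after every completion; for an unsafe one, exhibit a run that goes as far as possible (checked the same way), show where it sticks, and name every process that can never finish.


UNSAFE.
Key observation: T_b, T_g can finish, but then (4, 6, 5) is all there is, and the blocked group's schema locks demands exceed it.
The run T_b, T_g cannot be extended any further. Walking it through:
  pool = (3, 2, 1)
  run T_b (needs (1, 0, 0), free (3, 2, 1)); after release of (1, 1, 2) the pool is (4, 3, 3)
  run T_g (needs (1, 3, 3), free (4, 3, 3)); after release of (0, 3, 2) the pool is (4, 6, 5)
  blocked: T_f wants (1, 7, 5), pool (4, 6, 5) — not enough schema locks
  blocked: T_i wants (1, 7, 2), pool (4, 6, 5) — not enough schema locks
  blocked: T_a wants (4, 7, 2), pool (4, 6, 5) — not enough schema locks
Never able to finish: T_f, T_i and T_a.


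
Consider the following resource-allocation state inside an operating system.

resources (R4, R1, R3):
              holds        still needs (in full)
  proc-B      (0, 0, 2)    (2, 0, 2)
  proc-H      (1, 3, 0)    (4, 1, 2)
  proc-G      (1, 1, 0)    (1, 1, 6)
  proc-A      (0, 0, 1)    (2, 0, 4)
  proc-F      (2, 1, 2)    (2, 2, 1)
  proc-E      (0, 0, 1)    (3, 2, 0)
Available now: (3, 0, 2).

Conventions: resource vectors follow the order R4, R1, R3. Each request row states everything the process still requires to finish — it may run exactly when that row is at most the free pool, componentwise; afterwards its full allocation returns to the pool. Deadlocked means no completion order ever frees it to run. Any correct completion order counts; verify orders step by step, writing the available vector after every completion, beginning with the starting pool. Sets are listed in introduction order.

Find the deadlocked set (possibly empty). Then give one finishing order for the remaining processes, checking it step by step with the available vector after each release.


Deadlocked: proc-H, proc-G, proc-F and proc-E.
Key observation: proc-B, proc-A can finish, but then (3, 0, 5) is all there is, and the blocked group's R1 demands exceed it.
One completion order for the rest: proc-B, proc-A. Step-by-step check:
  pool = (3, 0, 2)
  run proc-B (needs (2, 0, 2), free (3, 0, 2)); after release of (0, 0, 2) the pool is (3, 0, 4)
  run proc-A (needs (2, 0, 4), free (3, 0, 4)); after release of (0, 0, 1) the pool is (3, 0, 5)
The stuck group stays short no matter what:
  proc-H cannot run: need (4, 1, 2) vs free (3, 0, 5) (insufficient R4 and R1)
  proc-G cannot run: need (1, 1, 6) vs free (3, 0, 5) (insufficient R1 and R3)
  proc-F cannot run: need (2, 2, 1) vs free (3, 0, 5) (insufficient R1)
  proc-E cannot run: need (3, 2, 0) vs free (3, 0, 5) (insufficient R1)


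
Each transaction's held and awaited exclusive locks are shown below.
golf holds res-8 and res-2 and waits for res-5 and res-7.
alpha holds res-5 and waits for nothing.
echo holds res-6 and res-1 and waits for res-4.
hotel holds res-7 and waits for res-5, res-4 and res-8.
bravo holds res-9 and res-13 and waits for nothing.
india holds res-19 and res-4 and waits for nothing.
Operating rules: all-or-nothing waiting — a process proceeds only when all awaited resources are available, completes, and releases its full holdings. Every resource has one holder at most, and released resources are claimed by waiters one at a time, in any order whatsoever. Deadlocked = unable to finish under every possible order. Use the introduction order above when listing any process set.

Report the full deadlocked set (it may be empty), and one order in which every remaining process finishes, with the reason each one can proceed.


Deadlocked set: golf and hotel.
Key observation: the wait chain closes on itself along golf -> hotel -> golf; no other process is dragged down with it.
A valid finishing order for the others: bravo, india, echo, alpha.
Check, step by step:
  run bravo (it waits on nothing); releases res-9 and res-13
  run india (it waits on nothing); releases res-19 and res-4
  run echo (all its waits — res-4 — are resolved); releases res-6 and res-1
  run alpha (it waits on nothing); releases res-5


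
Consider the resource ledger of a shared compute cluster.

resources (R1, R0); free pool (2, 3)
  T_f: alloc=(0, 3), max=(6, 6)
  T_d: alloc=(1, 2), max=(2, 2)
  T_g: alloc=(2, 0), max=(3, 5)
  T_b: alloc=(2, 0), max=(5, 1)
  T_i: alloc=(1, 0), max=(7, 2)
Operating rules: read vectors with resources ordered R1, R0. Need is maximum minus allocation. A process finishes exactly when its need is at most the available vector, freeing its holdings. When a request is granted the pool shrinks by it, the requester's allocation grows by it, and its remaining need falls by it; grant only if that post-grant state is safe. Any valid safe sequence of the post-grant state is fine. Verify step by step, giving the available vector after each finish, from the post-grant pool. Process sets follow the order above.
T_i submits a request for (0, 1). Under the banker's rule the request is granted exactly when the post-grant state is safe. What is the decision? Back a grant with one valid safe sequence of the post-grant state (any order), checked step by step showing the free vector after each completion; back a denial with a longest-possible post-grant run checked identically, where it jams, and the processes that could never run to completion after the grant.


DENY — the pretend-granted state is unsafe.
Key observation: after T_d, T_b the pool peaks at (5, 4), and each blocked process is short somewhere: T_f on R1; T_g on R0; T_i on R1.
After a pretend grant, a maximal execution: T_d, T_b — then nothing else fits. Verifying each step:
  pool = (2, 2)
  T_d: need (1, 0) fits (2, 2); releases (1, 2), pool now (3, 4)
  T_b: need (3, 1) fits (3, 4); releases (2, 0), pool now (5, 4)
  blocked: T_f wants (6, 3), pool (5, 4) — not enough R1
  blocked: T_g wants (1, 5), pool (5, 4) — not enough R0
  blocked: T_i wants (6, 1), pool (5, 4) — not enough R1
Post-grant, the permanently blocked set is T_f, T_g and T_i.


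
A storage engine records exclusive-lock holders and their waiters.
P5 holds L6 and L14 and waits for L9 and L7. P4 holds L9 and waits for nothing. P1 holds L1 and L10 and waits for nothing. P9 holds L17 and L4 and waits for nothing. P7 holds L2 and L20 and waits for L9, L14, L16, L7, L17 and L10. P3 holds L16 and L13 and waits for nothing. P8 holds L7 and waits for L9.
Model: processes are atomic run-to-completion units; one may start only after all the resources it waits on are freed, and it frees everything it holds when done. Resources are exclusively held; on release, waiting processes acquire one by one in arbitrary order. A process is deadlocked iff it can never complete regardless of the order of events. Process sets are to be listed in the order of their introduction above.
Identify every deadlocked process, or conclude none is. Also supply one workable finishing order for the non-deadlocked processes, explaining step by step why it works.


Nothing here is deadlocked.
Key observation: although several processes wait, no cycle exists — each chain bottoms out at a free runner.
One completion order for the rest: P3, P4, P8, P9, P5, P1, P7.
Check, step by step:
  P3: no waits; runs immediately, freeing L16 and L13
  P4: no waits; runs immediately, freeing L9
  P8 waits on L9 — all released -> runs and releases L7
  P9: no waits; runs immediately, freeing L17 and L4
  P5 waits on L9 and L7 — all released -> runs and releases L6 and L14
  P1: no waits; runs immediately, freeing L1 and L10
  P7 waits on L9, L14, L16, L7, L17 and L10 — all released -> runs and releases L2 and L20


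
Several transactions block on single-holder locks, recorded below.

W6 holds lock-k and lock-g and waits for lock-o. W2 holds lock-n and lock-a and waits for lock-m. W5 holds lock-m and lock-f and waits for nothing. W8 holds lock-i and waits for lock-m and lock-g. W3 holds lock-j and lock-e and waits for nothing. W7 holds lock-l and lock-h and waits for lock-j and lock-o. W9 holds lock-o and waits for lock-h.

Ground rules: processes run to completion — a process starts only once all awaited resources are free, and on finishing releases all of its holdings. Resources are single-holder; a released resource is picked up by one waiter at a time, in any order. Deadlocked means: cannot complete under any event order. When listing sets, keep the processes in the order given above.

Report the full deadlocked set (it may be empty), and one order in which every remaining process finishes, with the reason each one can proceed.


Deadlocked: W6, W8, W7 and W9.
Key observation: the waits loop around W9 -> W7 -> W9 with no way out; W6 and W8 wait into the deadlock from upstream.
The rest can finish in the order W5, W3, W2.
Step-by-step check:
  W5: no waits; runs immediately, freeing lock-m and lock-f
  W3: no waits; runs immediately, freeing lock-j and lock-e
  run W2 (all its waits — lock-m — are resolved); releases lock-n and lock-a


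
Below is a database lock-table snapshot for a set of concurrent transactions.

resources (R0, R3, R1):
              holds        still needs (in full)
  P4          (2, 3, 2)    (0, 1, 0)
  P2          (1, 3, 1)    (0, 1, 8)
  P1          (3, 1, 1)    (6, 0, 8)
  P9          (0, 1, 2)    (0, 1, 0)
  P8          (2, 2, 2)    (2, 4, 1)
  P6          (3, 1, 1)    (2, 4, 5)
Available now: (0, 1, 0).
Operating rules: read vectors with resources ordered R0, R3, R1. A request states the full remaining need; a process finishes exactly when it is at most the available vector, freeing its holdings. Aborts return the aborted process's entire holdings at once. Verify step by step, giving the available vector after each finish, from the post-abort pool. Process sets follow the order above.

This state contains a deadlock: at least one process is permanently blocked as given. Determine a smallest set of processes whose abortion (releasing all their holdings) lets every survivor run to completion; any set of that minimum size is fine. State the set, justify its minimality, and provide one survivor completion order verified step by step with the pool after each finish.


Abort P1.
Key observation: P2 could never have finished before the abort; with (3, 1, 1) returned by P1, it fits at step 5.
No smaller set exists: with zero aborts the deadlock remains.
The survivors complete as P9, P4, P6, P8, P2. Check, step by step (starting from the post-abort pool):
  pool = (3, 2, 1)
  run P9 (needs (0, 1, 0), free (3, 2, 1)); after release of (0, 1, 2) the pool is (3, 3, 3)
  run P4 (needs (0, 1, 0), free (3, 3, 3)); after release of (2, 3, 2) the pool is (5, 6, 5)
  run P6 (needs (2, 4, 5), free (5, 6, 5)); after release of (3, 1, 1) the pool is (8, 7, 6)
  run P8 (needs (2, 4, 1), free (8, 7, 6)); after release of (2, 2, 2) the pool is (10, 9, 8)
  run P2 (needs (0, 1, 8), free (10, 9, 8)); after release of (1, 3, 1) the pool is (11, 12, 9)


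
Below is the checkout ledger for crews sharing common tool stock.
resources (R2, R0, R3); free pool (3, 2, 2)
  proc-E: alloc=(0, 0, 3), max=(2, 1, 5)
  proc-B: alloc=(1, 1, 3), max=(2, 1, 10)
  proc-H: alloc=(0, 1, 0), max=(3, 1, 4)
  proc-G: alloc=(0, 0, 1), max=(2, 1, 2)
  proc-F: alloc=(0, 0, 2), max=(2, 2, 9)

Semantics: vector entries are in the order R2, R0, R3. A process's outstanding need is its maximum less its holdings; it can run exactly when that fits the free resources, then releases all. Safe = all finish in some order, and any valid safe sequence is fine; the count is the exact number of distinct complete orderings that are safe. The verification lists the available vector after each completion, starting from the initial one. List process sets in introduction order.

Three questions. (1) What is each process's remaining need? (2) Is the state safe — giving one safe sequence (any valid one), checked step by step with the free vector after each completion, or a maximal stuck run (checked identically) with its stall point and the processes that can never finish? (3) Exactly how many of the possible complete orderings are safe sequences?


(1) Outstanding need per process (order R2, R0, R3):
  proc-E: (2, 1, 2)
  proc-B: (1, 0, 7)
  proc-H: (3, 0, 4)
  proc-G: (2, 1, 1)
  proc-F: (2, 2, 7)
(2) The state is UNSAFE.
Key observation: once proc-G, proc-E, proc-H finish, the pool peaks at (3, 3, 6) — and every remaining process still needs more R3 than that.
The run proc-G, proc-E, proc-H cannot be extended any further. Check, step by step:
  pool = (3, 2, 2)
  run proc-G (needs (2, 1, 1), free (3, 2, 2)); after release of (0, 0, 1) the pool is (3, 2, 3)
  run proc-E (needs (2, 1, 2), free (3, 2, 3)); after release of (0, 0, 3) the pool is (3, 2, 6)
  run proc-H (needs (3, 0, 4), free (3, 2, 6)); after release of (0, 1, 0) the pool is (3, 3, 6)
  proc-B cannot run: need (1, 0, 7) vs free (3, 3, 6) (insufficient R3)
  proc-F cannot run: need (2, 2, 7) vs free (3, 3, 6) (insufficient R3)
Processes that can never finish: proc-B and proc-F.
(3) Precisely 0 of the possible complete orderings are safe sequences.


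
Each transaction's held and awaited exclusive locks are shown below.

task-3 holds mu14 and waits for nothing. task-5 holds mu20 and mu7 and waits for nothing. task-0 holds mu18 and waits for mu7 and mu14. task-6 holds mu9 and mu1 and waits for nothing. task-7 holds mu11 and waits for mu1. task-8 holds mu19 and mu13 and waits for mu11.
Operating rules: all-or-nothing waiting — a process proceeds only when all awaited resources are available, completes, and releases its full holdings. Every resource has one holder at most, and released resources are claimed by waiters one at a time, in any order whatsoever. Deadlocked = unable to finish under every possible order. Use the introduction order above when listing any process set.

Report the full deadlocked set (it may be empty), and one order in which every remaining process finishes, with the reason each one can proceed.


Nothing here is deadlocked.
Key observation: all waits point, directly or indirectly, at processes that can finish, so nothing is permanently blocked.
The rest can finish in the order task-6, task-5, task-3, task-7, task-8, task-0.
Verifying each step:
  task-6 waits on nothing -> runs at once and releases mu9 and mu1
  task-5 waits on nothing -> runs at once and releases mu20 and mu7
  task-3 waits on nothing -> runs at once and releases mu14
  task-7 waits on mu1 — all released -> runs and releases mu11
  task-8 waits on mu11 — all released -> runs and releases mu19 and mu13
  task-0 waits on mu7 and mu14 — all released -> runs and releases mu18


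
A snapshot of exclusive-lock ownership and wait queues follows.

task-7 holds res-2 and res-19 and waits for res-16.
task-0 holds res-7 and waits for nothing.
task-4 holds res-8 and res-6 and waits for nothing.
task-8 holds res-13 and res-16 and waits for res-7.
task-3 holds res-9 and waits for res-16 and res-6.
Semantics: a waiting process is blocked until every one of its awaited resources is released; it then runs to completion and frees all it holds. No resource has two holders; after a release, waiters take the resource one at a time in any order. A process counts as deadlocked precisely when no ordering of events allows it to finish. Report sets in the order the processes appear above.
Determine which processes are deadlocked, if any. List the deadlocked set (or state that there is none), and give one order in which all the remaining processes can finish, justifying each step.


Nothing here is deadlocked.
Key observation: the waits form no ring: some process can always run, and its releases unblock the others one by one.
A valid finishing order for the others: task-4, task-0, task-8, task-7, task-3.
Check, step by step:
  task-4: no waits; runs immediately, freeing res-8 and res-6
  task-0: no waits; runs immediately, freeing res-7
  task-8 waits on res-7 — all released -> runs and releases res-13 and res-16
  task-7 waits on res-16 — all released -> runs and releases res-2 and res-19
  task-3 waits on res-16 and res-6 — all released -> runs and releases res-9


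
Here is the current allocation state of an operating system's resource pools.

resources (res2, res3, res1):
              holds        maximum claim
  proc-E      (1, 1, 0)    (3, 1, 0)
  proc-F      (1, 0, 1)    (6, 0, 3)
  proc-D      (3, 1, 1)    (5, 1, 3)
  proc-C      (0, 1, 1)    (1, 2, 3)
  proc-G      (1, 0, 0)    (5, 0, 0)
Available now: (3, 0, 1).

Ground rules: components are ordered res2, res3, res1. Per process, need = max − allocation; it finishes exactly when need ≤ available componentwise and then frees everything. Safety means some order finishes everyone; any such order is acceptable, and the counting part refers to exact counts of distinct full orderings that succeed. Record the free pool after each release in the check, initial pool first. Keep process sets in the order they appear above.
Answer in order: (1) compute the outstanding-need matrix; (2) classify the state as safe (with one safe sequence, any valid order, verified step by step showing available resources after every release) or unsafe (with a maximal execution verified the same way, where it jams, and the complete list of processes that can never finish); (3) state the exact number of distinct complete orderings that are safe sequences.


(1) Need matrix, components ordered res2, res3, res1:
  proc-E: (2, 0, 0)
  proc-F: (5, 0, 2)
  proc-D: (2, 0, 2)
  proc-C: (1, 1, 2)
  proc-G: (4, 0, 0)
(2) The state is UNSAFE.
Key observation: even finishing proc-E, proc-G leaves just (5, 1, 1) free — too little res1 for any of the remaining processes.
A maximal execution: proc-E, proc-G — then nothing else fits. Verifying each step:
  pool = (3, 0, 1)
  run proc-E (needs (2, 0, 0), free (3, 0, 1)); after release of (1, 1, 0) the pool is (4, 1, 1)
  run proc-G (needs (4, 0, 0), free (4, 1, 1)); after release of (1, 0, 0) the pool is (5, 1, 1)
  proc-F cannot run: need (5, 0, 2) vs free (5, 1, 1) (insufficient res1)
  proc-D cannot run: need (2, 0, 2) vs free (5, 1, 1) (insufficient res1)
  proc-C cannot run: need (1, 1, 2) vs free (5, 1, 1) (insufficient res1)
Never able to finish: proc-F, proc-D and proc-C.
(3) The exact count: 0 of the possible complete orderings are safe sequences.


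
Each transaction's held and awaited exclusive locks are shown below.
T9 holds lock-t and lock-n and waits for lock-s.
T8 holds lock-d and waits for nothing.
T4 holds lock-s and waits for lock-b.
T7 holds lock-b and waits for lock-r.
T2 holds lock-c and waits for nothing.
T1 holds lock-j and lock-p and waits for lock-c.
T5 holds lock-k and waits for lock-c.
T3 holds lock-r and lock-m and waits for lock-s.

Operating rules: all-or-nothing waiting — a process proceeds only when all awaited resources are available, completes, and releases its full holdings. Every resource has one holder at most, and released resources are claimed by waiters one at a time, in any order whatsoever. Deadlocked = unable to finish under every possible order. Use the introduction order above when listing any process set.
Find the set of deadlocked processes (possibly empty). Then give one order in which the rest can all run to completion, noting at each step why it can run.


Deadlocked set: T9, T4, T7 and T3.
Key observation: the loop T4 -> T7 -> T3 -> T4 blocks itself forever; T9 waits into the deadlock from upstream.
One completion order for the rest: T2, T8, T5, T1.
Verifying each step:
  T2 waits on nothing -> runs at once and releases lock-c
  T8 waits on nothing -> runs at once and releases lock-d
  run T5 (all its waits — lock-c — are resolved); releases lock-k
  run T1 (all its waits — lock-c — are resolved); releases lock-j and lock-p


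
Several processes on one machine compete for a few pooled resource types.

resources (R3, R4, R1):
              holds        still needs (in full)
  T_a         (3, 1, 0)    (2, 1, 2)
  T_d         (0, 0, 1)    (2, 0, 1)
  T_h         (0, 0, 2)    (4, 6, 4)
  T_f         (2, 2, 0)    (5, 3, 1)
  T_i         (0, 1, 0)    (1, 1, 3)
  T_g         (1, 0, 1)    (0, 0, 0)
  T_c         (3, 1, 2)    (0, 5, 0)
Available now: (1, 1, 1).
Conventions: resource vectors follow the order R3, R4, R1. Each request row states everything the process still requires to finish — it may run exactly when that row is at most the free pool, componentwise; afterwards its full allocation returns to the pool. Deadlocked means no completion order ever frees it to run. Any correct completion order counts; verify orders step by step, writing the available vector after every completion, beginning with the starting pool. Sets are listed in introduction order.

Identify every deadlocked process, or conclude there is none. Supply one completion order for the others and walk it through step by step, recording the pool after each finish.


No process is deadlocked.
Key observation: the pool covers T_g at once, and every later process fits after earlier releases.
A valid finishing order for the others: T_g, T_d, T_a, T_i, T_f, T_c, T_h. Check, step by step:
  pool = (1, 1, 1)
  run T_g (needs (0, 0, 0), free (1, 1, 1)); after release of (1, 0, 1) the pool is (2, 1, 2)
  run T_d (needs (2, 0, 1), free (2, 1, 2)); after release of (0, 0, 1) the pool is (2, 1, 3)
  run T_a (needs (2, 1, 2), free (2, 1, 3)); after release of (3, 1, 0) the pool is (5, 2, 3)
  run T_i (needs (1, 1, 3), free (5, 2, 3)); after release of (0, 1, 0) the pool is (5, 3, 3)
  run T_f (needs (5, 3, 1), free (5, 3, 3)); after release of (2, 2, 0) the pool is (7, 5, 3)
  run T_c (needs (0, 5, 0), free (7, 5, 3)); after release of (3, 1, 2) the pool is (10, 6, 5)
  run T_h (needs (4, 6, 4), free (10, 6, 5)); after release of (0, 0, 2) the pool is (10, 6, 7)


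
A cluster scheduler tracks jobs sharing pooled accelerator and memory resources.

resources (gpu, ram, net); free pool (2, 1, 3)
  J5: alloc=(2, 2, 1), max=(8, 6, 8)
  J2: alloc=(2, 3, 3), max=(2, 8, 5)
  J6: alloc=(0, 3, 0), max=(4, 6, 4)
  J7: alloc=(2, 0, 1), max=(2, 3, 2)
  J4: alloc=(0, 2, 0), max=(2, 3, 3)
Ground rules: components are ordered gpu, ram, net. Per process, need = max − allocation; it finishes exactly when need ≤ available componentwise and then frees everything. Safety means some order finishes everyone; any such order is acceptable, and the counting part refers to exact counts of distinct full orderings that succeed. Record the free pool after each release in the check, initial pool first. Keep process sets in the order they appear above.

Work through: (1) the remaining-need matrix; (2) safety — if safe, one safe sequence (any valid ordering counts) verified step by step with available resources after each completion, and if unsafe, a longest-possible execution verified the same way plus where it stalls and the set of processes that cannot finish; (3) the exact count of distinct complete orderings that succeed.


(1) Outstanding need per process (order gpu, ram, net):
  J5: (6, 4, 7)
  J2: (0, 5, 2)
  J6: (4, 3, 4)
  J7: (0, 3, 1)
  J4: (2, 1, 3)
(2) The state is SAFE; one workable sequence: J4, J7, J6, J2, J5.
Key observation: J4 is the earliest step where a requested resource binds exactly: need (2, 1, 3), pool (2, 1, 3) at its turn.
Verifying each step:
  pool = (2, 1, 3)
  J4 needs (2, 1, 3) <= (2, 1, 3) -> finishes; pool += (0, 2, 0) = (2, 3, 3)
  J7 needs (0, 3, 1) <= (2, 3, 3) -> finishes; pool += (2, 0, 1) = (4, 3, 4)
  J6 needs (4, 3, 4) <= (4, 3, 4) -> finishes; pool += (0, 3, 0) = (4, 6, 4)
  J2 needs (0, 5, 2) <= (4, 6, 4) -> finishes; pool += (2, 3, 3) = (6, 9, 7)
  J5 needs (6, 4, 7) <= (6, 9, 7) -> finishes; pool += (2, 2, 1) = (8, 11, 8)
(3) The exact count: 1 of the possible complete orderings is a safe sequence.


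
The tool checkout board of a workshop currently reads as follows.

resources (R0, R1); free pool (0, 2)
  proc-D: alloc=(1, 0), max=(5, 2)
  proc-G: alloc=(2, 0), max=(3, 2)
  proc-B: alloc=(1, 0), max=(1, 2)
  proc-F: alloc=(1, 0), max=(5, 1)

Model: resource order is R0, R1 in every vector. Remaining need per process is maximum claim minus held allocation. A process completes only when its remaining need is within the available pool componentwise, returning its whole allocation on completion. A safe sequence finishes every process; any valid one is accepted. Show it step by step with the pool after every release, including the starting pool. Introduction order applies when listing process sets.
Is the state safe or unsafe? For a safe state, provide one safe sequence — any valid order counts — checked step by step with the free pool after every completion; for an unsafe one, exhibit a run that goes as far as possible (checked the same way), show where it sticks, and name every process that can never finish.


UNSAFE — no complete ordering exists.
Key observation: once proc-B, proc-G finish, the pool peaks at (3, 2) — and every remaining process still needs more R0 than that.
The run proc-B, proc-G cannot be extended any further. Walking it through:
  pool = (0, 2)
  proc-B: need (0, 2) fits (0, 2); releases (1, 0), pool now (1, 2)
  proc-G: need (1, 2) fits (1, 2); releases (2, 0), pool now (3, 2)
  blocked: proc-D wants (4, 2), pool (3, 2) — not enough R0
  blocked: proc-F wants (4, 1), pool (3, 2) — not enough R0
Permanently blocked: proc-D and proc-F.


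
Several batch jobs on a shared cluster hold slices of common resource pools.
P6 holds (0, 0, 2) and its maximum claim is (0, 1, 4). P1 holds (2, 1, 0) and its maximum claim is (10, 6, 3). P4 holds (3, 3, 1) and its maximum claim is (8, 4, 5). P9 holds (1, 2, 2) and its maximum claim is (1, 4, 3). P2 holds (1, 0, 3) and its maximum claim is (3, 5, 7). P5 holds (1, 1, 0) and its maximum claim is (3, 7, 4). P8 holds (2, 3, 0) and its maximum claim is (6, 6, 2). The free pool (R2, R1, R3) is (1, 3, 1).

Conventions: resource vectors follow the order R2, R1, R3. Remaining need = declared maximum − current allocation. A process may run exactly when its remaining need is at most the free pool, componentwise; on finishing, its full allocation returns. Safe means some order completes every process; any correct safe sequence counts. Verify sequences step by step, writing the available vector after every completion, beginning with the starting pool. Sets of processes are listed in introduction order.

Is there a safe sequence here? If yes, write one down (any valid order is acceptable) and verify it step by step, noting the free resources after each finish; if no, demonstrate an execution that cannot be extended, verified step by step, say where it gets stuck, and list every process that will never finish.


The state is UNSAFE.
Key observation: after P9, P6, P2 the pool peaks at (3, 5, 8), and each blocked process is short somewhere: P1 on R2; P4 on R2; P5 on R1; P8 on R2.
The run P9, P6, P2 cannot be extended any further. Check, step by step:
  pool = (1, 3, 1)
  P9: need (0, 2, 1) fits (1, 3, 1); releases (1, 2, 2), pool now (2, 5, 3)
  P6: need (0, 1, 2) fits (2, 5, 3); releases (0, 0, 2), pool now (2, 5, 5)
  P2: need (2, 5, 4) fits (2, 5, 5); releases (1, 0, 3), pool now (3, 5, 8)
  P1 cannot run: need (8, 5, 3) vs free (3, 5, 8) (insufficient R2)
  P4 cannot run: need (5, 1, 4) vs free (3, 5, 8) (insufficient R2)
  P5 cannot run: need (2, 6, 4) vs free (3, 5, 8) (insufficient R1)
  P8 cannot run: need (4, 3, 2) vs free (3, 5, 8) (insufficient R2)
Processes that can never finish: P1, P4, P5 and P8.


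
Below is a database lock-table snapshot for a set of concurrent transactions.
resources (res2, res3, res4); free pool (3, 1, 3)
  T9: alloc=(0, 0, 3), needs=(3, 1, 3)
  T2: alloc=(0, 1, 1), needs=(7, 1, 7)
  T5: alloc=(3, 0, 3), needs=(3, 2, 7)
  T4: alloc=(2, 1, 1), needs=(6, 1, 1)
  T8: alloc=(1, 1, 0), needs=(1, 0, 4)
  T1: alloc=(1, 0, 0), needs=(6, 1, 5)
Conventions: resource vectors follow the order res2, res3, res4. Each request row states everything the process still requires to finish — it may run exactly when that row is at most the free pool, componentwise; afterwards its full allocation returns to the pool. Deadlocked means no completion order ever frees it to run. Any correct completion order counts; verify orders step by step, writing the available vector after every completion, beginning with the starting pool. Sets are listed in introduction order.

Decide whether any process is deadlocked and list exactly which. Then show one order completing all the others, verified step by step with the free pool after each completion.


The deadlocked set is T2, T5, T4 and T1.
Key observation: after T9, T8 the pool peaks at (4, 2, 6), and each blocked process is short somewhere: T2 on res2, res4; T5 on res4; T4 on res2; T1 on res2.
The rest can finish in the order T9, T8. Check, step by step:
  pool = (3, 1, 3)
  T9: need (3, 1, 3) fits (3, 1, 3); releases (0, 0, 3), pool now (3, 1, 6)
  T8: need (1, 0, 4) fits (3, 1, 6); releases (1, 1, 0), pool now (4, 2, 6)
None of the blocked processes ever fits:
  blocked: T2 wants (7, 1, 7), pool (4, 2, 6) — not enough res2 and res4
  blocked: T5 wants (3, 2, 7), pool (4, 2, 6) — not enough res4
  blocked: T4 wants (6, 1, 1), pool (4, 2, 6) — not enough res2
  blocked: T1 wants (6, 1, 5), pool (4, 2, 6) — not enough res2


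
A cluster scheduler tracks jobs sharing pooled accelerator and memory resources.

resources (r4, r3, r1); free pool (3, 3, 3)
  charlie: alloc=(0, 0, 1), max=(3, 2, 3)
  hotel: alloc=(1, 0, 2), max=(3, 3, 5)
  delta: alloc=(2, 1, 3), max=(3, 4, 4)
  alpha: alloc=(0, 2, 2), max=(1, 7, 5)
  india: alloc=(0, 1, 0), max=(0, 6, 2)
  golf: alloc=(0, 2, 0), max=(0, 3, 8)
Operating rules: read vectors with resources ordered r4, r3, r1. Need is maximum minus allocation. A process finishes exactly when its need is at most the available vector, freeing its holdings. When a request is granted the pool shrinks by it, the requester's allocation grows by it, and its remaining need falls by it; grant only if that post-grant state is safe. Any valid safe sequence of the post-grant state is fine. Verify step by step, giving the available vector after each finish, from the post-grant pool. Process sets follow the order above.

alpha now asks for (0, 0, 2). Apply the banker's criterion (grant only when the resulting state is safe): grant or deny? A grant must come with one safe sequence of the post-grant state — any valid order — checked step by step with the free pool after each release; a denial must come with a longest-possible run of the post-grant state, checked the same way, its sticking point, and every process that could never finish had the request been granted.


DENY. Granting would leave the state unsafe.
Key observation: after delta, hotel, charlie the pool peaks at (6, 4, 7), and each blocked process is short somewhere: alpha on r3; india on r3; golf on r1.
On the post-grant state, delta, hotel, charlie is a maximal run — nothing extends it. Walking it through:
  pool = (3, 3, 1)
  run delta (needs (1, 3, 1), free (3, 3, 1)); after release of (2, 1, 3) the pool is (5, 4, 4)
  run hotel (needs (2, 3, 3), free (5, 4, 4)); after release of (1, 0, 2) the pool is (6, 4, 6)
  run charlie (needs (3, 2, 2), free (6, 4, 6)); after release of (0, 0, 1) the pool is (6, 4, 7)
  blocked: alpha wants (1, 5, 1), pool (6, 4, 7) — not enough r3
  blocked: india wants (0, 5, 2), pool (6, 4, 7) — not enough r3
  blocked: golf wants (0, 1, 8), pool (6, 4, 7) — not enough r1
Post-grant, the permanently blocked set is alpha, india and golf.


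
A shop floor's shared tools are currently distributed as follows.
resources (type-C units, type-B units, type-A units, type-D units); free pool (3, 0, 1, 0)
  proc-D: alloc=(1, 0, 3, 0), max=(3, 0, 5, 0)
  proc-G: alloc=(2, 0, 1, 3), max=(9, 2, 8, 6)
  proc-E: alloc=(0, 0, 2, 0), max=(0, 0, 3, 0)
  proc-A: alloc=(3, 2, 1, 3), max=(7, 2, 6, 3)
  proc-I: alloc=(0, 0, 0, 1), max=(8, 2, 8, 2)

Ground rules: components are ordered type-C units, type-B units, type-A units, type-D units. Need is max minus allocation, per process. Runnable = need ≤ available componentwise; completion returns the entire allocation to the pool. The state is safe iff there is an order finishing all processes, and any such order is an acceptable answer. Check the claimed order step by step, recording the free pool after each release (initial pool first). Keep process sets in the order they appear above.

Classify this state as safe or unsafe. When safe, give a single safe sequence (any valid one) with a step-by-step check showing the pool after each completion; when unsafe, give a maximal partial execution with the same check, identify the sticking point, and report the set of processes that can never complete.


SAFE — a valid safe sequence is proc-E, proc-D, proc-A, proc-G, proc-I.
Key observation: the order's first zero-slack moment is proc-E ((0, 0, 1, 0) needed, (3, 0, 1, 0) free — a requested resource with nothing to spare).
Walking it through:
  pool = (3, 0, 1, 0)
  run proc-E (needs (0, 0, 1, 0), free (3, 0, 1, 0)); after release of (0, 0, 2, 0) the pool is (3, 0, 3, 0)
  run proc-D (needs (2, 0, 2, 0), free (3, 0, 3, 0)); after release of (1, 0, 3, 0) the pool is (4, 0, 6, 0)
  run proc-A (needs (4, 0, 5, 0), free (4, 0, 6, 0)); after release of (3, 2, 1, 3) the pool is (7, 2, 7, 3)
  run proc-G (needs (7, 2, 7, 3), free (7, 2, 7, 3)); after release of (2, 0, 1, 3) the pool is (9, 2, 8, 6)
  run proc-I (needs (8, 2, 8, 1), free (9, 2, 8, 6)); after release of (0, 0, 0, 1) the pool is (9, 2, 8, 7)


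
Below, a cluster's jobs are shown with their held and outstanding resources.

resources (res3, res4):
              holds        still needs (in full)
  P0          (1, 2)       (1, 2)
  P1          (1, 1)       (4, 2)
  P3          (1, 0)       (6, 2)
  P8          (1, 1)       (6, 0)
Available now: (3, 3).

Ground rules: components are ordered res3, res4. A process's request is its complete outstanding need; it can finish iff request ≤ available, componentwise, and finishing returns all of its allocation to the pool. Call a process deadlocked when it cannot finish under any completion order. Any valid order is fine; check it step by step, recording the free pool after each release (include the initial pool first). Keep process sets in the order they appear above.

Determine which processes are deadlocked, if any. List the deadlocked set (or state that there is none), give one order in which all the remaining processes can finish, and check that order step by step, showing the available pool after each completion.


Deadlocked set: P3 and P8.
Key observation: the pool after P0, P1 is (5, 6); every surviving request exceeds it in res3, so progress ends there.
One completion order for the rest: P0, P1. Walking it through:
  pool = (3, 3)
  run P0 (needs (1, 2), free (3, 3)); after release of (1, 2) the pool is (4, 5)
  run P1 (needs (4, 2), free (4, 5)); after release of (1, 1) the pool is (5, 6)
None of the blocked processes ever fits:
  blocked: P3 wants (6, 2), pool (5, 6) — not enough res3
  blocked: P8 wants (6, 0), pool (5, 6) — not enough res3


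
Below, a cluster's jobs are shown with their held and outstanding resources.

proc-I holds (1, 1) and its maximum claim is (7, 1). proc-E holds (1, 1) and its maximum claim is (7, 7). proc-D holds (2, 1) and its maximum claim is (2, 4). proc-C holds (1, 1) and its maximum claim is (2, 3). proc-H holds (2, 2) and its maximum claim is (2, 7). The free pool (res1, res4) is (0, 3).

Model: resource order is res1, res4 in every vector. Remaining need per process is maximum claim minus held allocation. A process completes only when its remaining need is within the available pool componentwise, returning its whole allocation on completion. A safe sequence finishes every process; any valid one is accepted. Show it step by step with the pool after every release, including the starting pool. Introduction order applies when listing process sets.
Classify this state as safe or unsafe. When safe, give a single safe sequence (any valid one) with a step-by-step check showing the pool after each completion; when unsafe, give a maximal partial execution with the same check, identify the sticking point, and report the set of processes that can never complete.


The state is UNSAFE.
Key observation: once proc-D, proc-C, proc-H finish, the pool peaks at (5, 7) — and every remaining process still needs more res1 than that.
Going as far as possible: proc-D, proc-C, proc-H; after that, nothing fits. Check, step by step:
  pool = (0, 3)
  run proc-D (needs (0, 3), free (0, 3)); after release of (2, 1) the pool is (2, 4)
  run proc-C (needs (1, 2), free (2, 4)); after release of (1, 1) the pool is (3, 5)
  run proc-H (needs (0, 5), free (3, 5)); after release of (2, 2) the pool is (5, 7)
  proc-I cannot run: need (6, 0) vs free (5, 7) (insufficient res1)
  proc-E cannot run: need (6, 6) vs free (5, 7) (insufficient res1)
Processes that can never finish: proc-I and proc-E.
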